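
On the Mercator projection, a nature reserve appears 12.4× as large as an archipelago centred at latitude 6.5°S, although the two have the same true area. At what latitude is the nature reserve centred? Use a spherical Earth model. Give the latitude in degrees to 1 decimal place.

73.6°

On Mercator, (apparent₁)/(apparent₂) = sec²φ₁ / sec²φ₂ when true areas are equal.
cos²φ₂ / cos²φ₁ = 12.4  ⇒  cos φ₁ = cos 6.5° / √12.4 = 0.9936/3.521 = 0.2822.
φ₁ = arccos(0.2822) ≈ 73.6°.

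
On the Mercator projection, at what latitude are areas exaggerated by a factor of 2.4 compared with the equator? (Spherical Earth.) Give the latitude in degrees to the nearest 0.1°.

Mercator areal scale is sec²φ.
sec²φ = 2.4  ⇒  cos²φ = 0.4167  ⇒  cos φ = 0.6455.
φ = arccos(0.6455) ≈ 49.8°.

49.8°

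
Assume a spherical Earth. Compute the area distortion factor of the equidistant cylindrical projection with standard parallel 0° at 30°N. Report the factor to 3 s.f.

1.15

For the equirectangular projection with φ₀ = 0 (plate carrée), h = 1 along meridians and k = sec φ along parallels.
Areal scale = h·k = 1 × sec φ; at 30°, h = 1.000, k = 1.155, so h·k = 1.155.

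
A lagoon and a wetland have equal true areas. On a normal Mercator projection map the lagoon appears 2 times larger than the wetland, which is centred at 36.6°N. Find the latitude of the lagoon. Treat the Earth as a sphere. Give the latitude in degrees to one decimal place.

55.4°

On Mercator, (apparent₁)/(apparent₂) = sec²φ₁ / sec²φ₂ when true areas are equal.
cos²φ₂ / cos²φ₁ = 2  ⇒  cos φ₁ = cos 36.6° / √2 = 0.8028/1.414 = 0.5677.
φ₁ = arccos(0.5677) ≈ 55.4°.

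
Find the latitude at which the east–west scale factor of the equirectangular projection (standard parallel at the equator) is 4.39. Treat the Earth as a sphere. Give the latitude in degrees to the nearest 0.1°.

76.8°

Plate carrée: h = 1, k = sec φ along parallels.
sec φ = 4.39  ⇒  cos φ = 0.2278  ⇒  φ ≈ 76.8°.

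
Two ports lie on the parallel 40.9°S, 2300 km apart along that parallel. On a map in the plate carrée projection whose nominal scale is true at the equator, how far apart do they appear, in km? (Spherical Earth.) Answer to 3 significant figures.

In the plate carrée (x = Rλ, y = Rφ), meridians are true-scale (h = 1) and parallels are stretched by k = sec φ.
Along the parallel, k = sec 40.9° = 1/0.7559 = 1.323.
Map distance = 2300 × 1.323 ≈ 3040 km.

3040 km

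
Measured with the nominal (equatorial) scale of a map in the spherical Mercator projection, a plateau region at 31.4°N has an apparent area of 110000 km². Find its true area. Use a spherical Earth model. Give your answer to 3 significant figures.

For Mercator, h = k = sec φ (a conformal cylindrical projection has a single point scale, 1/cos φ).
Areal scale = k² = sec²φ = 1/cos²(31.4°) = 1/0.8536² = 1.373.
True area = apparent / (areal scale) = 110000 / 1.373 ≈ 80100 km².

80100 km²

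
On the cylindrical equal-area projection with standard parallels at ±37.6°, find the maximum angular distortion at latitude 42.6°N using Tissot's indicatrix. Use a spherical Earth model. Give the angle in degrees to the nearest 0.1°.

Cylindrical equal-area (φ₀ = 37.6°): h = cos φ / cos 37.6° along meridians, k = cos 37.6° / cos φ along parallels; h·k = 1.
At 42.6°: h = 0.9291, k = 1.076; principal scales a = 1.076, b = 0.9291.
sin(ω/2) = (a − b)/(a + b) = 0.1473/2.005 = 0.07343, so ω = 2 arcsin(0.07343) ≈ 8.4°.

8.4°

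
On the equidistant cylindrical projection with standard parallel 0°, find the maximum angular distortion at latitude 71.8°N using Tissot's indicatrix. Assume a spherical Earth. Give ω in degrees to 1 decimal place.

For the equirectangular projection with φ₀ = 0 (plate carrée), h = 1 along meridians and k = sec φ along parallels.
At 71.8°: h = 1.000, k = 3.202; principal scales a = 3.202, b = 1.000.
sin(ω/2) = (a − b)/(a + b) = 2.202/4.202 = 0.5240, so ω = 2 arcsin(0.5240) ≈ 63.2°.

63.2°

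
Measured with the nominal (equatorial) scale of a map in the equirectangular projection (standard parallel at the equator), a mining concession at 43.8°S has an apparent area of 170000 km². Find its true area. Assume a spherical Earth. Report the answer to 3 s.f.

For the equirectangular projection with φ₀ = 0 (plate carrée), h = 1 along meridians and k = sec φ along parallels.
Areal scale = h·k = 1 × sec φ; at 43.8°, h = 1.000, k = 1.386, so h·k = 1.386.
True area = apparent / (areal scale) = 170000 / 1.386 ≈ 123000 km².

123000 km²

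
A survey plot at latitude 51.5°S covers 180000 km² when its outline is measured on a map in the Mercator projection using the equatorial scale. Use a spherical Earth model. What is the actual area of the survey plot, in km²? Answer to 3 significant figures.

69800 km²

For Mercator, h = k = sec φ (a conformal cylindrical projection has a single point scale, 1/cos φ).
Areal scale = k² = sec²φ = 1/cos²(51.5°) = 1/0.6225² = 2.580.
True area = apparent / (areal scale) = 180000 / 2.580 ≈ 69800 km².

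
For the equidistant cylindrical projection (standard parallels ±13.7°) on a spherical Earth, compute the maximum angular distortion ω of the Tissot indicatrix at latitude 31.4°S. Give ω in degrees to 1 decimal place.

7.4°

The equidistant cylindrical projection with φ₀ = 13.7° has h = 1 (meridians true) and k = cos φ₀ / cos φ along parallels.
At 31.4°: h = 1.000, k = 1.138; principal scales a = 1.138, b = 1.000.
sin(ω/2) = (a − b)/(a + b) = 0.1382/2.138 = 0.06465, so ω = 2 arcsin(0.06465) ≈ 7.4°.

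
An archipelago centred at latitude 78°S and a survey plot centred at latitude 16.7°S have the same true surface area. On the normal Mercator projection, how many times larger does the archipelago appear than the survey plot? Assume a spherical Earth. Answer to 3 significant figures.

Mercator is conformal with k = sec φ, so areal scale = k² = sec²φ.
At 78°: sec²(78°) = 1/0.2079² = 23.13.
At 16.7°: sec²(16.7°) = 1/0.9578² = 1.090.
Ratio = 23.13/1.090 = cos²(16.7°)/cos²(78°) ≈ 21.2.

21.2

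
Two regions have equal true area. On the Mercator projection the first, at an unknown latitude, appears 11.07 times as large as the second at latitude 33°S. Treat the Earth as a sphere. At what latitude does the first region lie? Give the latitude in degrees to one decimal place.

For equal true areas on Mercator, apparent areas scale as sec²φ, so the ratio is cos²φ₂ / cos²φ₁.
cos²φ₂ / cos²φ₁ = 11.07  ⇒  cos φ₁ = cos 33° / √11.07 = 0.8387/3.327 = 0.2521.
φ₁ = arccos(0.2521) ≈ 75.4°.

75.4°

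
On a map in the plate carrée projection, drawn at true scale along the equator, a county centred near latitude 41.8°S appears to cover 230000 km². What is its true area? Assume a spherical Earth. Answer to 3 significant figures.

171000 km²

For the equirectangular projection with φ₀ = 0 (plate carrée), h = 1 along meridians and k = sec φ along parallels.
Areal scale = h·k = 1 × sec φ; at 41.8°, h = 1.000, k = 1.341, so h·k = 1.341.
True area = apparent / (areal scale) = 230000 / 1.341 ≈ 171000 km².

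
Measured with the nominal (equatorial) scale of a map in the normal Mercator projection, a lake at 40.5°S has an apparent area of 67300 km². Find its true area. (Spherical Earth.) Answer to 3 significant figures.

The Mercator projection is conformal; its linear scale factor is the same in every direction and equals sec φ = 1/cos φ.
Areal scale = k² = sec²φ = 1/cos²(40.5°) = 1/0.7604² = 1.729.
True area = apparent / (areal scale) = 67300 / 1.729 ≈ 38900 km².

38900 km²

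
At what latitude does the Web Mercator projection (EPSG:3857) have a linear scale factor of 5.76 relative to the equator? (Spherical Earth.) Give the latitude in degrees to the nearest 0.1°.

Mercator scale is k = sec φ = 1/cos φ.
1/cos φ = 5.76  ⇒  cos φ = 0.1736  ⇒  φ = arccos(0.1736) ≈ 80.0°.

80.0°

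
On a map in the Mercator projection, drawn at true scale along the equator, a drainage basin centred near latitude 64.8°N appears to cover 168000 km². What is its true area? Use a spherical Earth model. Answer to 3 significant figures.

For Mercator, h = k = sec φ (a conformal cylindrical projection has a single point scale, 1/cos φ).
Areal scale = k² = sec²φ = 1/cos²(64.8°) = 1/0.4258² = 5.516.
True area = apparent / (areal scale) = 168000 / 5.516 ≈ 30500 km².

30500 km²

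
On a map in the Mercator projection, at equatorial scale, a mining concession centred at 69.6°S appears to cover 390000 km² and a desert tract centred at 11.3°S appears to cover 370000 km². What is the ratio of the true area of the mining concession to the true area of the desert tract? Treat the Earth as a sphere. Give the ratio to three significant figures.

Mercator's areal exaggeration is sec²φ; hence true area = (apparent area) · cos²φ.
True area of mining concession: 390000 × cos²(69.6°) = 390000 × 0.1215 = 47390 km².
True area of desert tract: 370000 × cos²(11.3°) = 370000 × 0.9616 = 355800 km².
Ratio = 47390 / 355800 ≈ 0.133.

0.133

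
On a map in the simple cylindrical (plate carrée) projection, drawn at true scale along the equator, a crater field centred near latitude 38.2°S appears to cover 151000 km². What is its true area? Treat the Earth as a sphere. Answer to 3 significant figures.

119000 km²

For the equirectangular projection with φ₀ = 0 (plate carrée), h = 1 along meridians and k = sec φ along parallels.
Areal scale = h·k = 1 × sec φ; at 38.2°, h = 1.000, k = 1.272, so h·k = 1.272.
True area = apparent / (areal scale) = 151000 / 1.272 ≈ 119000 km².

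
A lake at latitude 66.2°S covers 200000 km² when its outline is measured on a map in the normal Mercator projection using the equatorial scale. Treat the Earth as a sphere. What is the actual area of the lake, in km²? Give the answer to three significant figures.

Mercator is conformal, so the point scale is isotropic: h = k = sec φ = 1/cos φ.
Areal scale = k² = sec²φ = 1/cos²(66.2°) = 1/0.4035² = 6.141.
True area = apparent / (areal scale) = 200000 / 6.141 ≈ 32600 km².

32600 km²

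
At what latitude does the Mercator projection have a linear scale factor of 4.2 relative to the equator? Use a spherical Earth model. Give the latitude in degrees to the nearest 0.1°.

76.2°

Mercator scale is k = sec φ = 1/cos φ.
1/cos φ = 4.2  ⇒  cos φ = 0.2381  ⇒  φ = arccos(0.2381) ≈ 76.2°.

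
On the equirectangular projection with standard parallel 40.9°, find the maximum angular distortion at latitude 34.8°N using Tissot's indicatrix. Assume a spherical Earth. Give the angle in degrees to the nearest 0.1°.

4.7°

The equidistant cylindrical projection with φ₀ = 40.9° has h = 1 (meridians true) and k = cos φ₀ / cos φ along parallels.
At 34.8°: h = 1.000, k = 0.9205; principal scales a = 1.000, b = 0.9205.
sin(ω/2) = (a − b)/(a + b) = 0.07952/1.920 = 0.04140, so ω = 2 arcsin(0.04140) ≈ 4.7°.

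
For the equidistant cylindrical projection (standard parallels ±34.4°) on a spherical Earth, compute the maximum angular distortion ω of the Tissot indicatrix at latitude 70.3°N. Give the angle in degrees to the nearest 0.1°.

49.7°

With standard parallel φ₀ = 34.4°, the equirectangular projection gives x = Rλ cos φ₀, y = Rφ, so h = 1 and k = cos 34.4° / cos φ.
At 70.3°: h = 1.000, k = 2.448; principal scales a = 2.448, b = 1.000.
sin(ω/2) = (a − b)/(a + b) = 1.448/3.448 = 0.4199, so ω = 2 arcsin(0.4199) ≈ 49.7°.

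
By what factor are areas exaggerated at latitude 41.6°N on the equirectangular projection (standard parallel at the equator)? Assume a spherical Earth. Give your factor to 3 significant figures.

1.34

In the plate carrée (x = Rλ, y = Rφ), meridians are true-scale (h = 1) and parallels are stretched by k = sec φ.
Areal scale = h·k = 1 × sec φ; at 41.6°, h = 1.000, k = 1.337, so h·k = 1.337.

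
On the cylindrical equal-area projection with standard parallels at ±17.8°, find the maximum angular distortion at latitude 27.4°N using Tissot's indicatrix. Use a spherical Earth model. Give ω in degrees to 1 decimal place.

A cylindrical equal-area projection with standard parallel φ₀ has meridian scale h = cos φ / cos φ₀ and parallel scale k = cos φ₀ / cos φ (so areas are preserved, h·k = 1).
At 27.4°: h = 0.9325, k = 1.072; principal scales a = 1.072, b = 0.9325.
sin(ω/2) = (a − b)/(a + b) = 0.1400/2.005 = 0.06982, so ω = 2 arcsin(0.06982) ≈ 8.0°.

8.0°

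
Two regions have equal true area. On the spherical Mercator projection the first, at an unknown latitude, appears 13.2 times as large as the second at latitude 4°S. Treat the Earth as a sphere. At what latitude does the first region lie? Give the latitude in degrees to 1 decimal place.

74.1°

On Mercator, (apparent₁)/(apparent₂) = sec²φ₁ / sec²φ₂ when true areas are equal.
cos²φ₂ / cos²φ₁ = 13.2  ⇒  cos φ₁ = cos 4° / √13.2 = 0.9976/3.633 = 0.2746.
φ₁ = arccos(0.2746) ≈ 74.1°.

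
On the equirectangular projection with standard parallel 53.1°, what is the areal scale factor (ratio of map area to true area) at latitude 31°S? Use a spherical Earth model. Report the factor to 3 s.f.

In the equirectangular projection with standard parallel φ₀ = 53.1° (x = Rλ cos φ₀, y = Rφ), meridians are true-scale (h = 1) and the parallel scale is k = cos φ₀ / cos φ.
Areal scale = h·k = 1 × cos φ₀ / cos φ; at 31°, h = 1.000, k = 0.7005, so h·k = 0.7005.

0.700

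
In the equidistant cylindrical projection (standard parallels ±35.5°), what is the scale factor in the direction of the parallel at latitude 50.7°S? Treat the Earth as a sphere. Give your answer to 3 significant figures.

1.29

In the equirectangular projection with standard parallel φ₀ = 35.5° (x = Rλ cos φ₀, y = Rφ), meridians are true-scale (h = 1) and the parallel scale is k = cos φ₀ / cos φ.
k = cos 35.5° / cos 50.7° = 0.8141/0.6334 = 1.285.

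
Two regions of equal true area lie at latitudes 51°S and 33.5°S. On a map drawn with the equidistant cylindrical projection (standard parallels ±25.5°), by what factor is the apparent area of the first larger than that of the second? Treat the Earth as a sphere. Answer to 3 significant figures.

1.33

With standard parallel φ₀ = 25.5°, the equirectangular projection gives x = Rλ cos φ₀, y = Rφ, so h = 1 and k = cos 25.5° / cos φ.
Areal scale at 51°: h·k = 1.000 × 1.434 = 1.434.
Areal scale at 33.5°: h·k = 1.000 × 1.082 = 1.082.
Ratio = 1.434/1.082 ≈ 1.33.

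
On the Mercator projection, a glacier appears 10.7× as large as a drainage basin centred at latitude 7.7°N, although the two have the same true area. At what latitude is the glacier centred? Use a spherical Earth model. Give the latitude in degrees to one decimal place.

72.4°

For equal true areas on Mercator, apparent areas scale as sec²φ, so the ratio is cos²φ₂ / cos²φ₁.
cos²φ₂ / cos²φ₁ = 10.7  ⇒  cos φ₁ = cos 7.7° / √10.7 = 0.9910/3.271 = 0.3030.
φ₁ = arccos(0.3030) ≈ 72.4°.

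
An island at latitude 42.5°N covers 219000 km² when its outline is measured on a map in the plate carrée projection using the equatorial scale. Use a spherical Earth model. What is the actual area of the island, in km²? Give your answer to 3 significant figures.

161000 km²

Plate carrée maps x = Rλ, y = Rφ. The meridian scale is h = 1 and the parallel scale is k = 1/cos φ = sec φ.
Areal scale = h·k = 1 × sec φ; at 42.5°, h = 1.000, k = 1.356, so h·k = 1.356.
True area = apparent / (areal scale) = 219000 / 1.356 ≈ 161000 km².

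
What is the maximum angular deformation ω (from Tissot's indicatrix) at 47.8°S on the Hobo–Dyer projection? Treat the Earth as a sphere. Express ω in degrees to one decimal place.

19.0°

The Hobo–Dyer projection is cylindrical equal-area with φ₀ = 37.5°. Cylindrical equal-area (φ₀ = 37.5°): h = cos φ / cos 37.5° along meridians, k = cos 37.5° / cos φ along parallels; h·k = 1.
At 47.8°: h = 0.8467, k = 1.181; principal scales a = 1.181, b = 0.8467.
sin(ω/2) = (a − b)/(a + b) = 0.3344/2.028 = 0.1649, so ω = 2 arcsin(0.1649) ≈ 19.0°.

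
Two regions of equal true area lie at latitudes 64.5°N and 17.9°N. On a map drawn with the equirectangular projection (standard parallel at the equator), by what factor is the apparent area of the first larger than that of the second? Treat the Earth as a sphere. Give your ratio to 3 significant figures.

2.21

Plate carrée maps x = Rλ, y = Rφ. The meridian scale is h = 1 and the parallel scale is k = 1/cos φ = sec φ.
Areal scale at 64.5°: h·k = 1.000 × 2.323 = 2.323.
Areal scale at 17.9°: h·k = 1.000 × 1.051 = 1.051.
Ratio = 2.323/1.051 ≈ 2.21.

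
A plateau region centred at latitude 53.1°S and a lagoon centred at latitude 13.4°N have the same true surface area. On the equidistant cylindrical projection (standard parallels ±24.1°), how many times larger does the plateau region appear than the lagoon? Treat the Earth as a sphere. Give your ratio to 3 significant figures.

The equidistant cylindrical projection with φ₀ = 24.1° has h = 1 (meridians true) and k = cos φ₀ / cos φ along parallels.
Areal scale at 53.1°: h·k = 1.000 × 1.520 = 1.520.
Areal scale at 13.4°: h·k = 1.000 × 0.9384 = 0.9384.
Ratio = 1.520/0.9384 ≈ 1.62.

1.62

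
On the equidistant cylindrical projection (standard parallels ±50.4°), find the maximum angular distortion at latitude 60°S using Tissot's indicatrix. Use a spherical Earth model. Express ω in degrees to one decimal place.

13.9°

In the equirectangular projection with standard parallel φ₀ = 50.4° (x = Rλ cos φ₀, y = Rφ), meridians are true-scale (h = 1) and the parallel scale is k = cos φ₀ / cos φ.
At 60°: h = 1.000, k = 1.275; principal scales a = 1.275, b = 1.000.
sin(ω/2) = (a − b)/(a + b) = 0.2748/2.275 = 0.1208, so ω = 2 arcsin(0.1208) ≈ 13.9°.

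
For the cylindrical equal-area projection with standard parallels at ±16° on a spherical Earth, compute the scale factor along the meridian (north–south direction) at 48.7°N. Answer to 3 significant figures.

Cylindrical equal-area (φ₀ = 16°): h = cos φ / cos 16° along meridians, k = cos 16° / cos φ along parallels; h·k = 1.
h = cos 48.7° / cos 16° = 0.6600/0.9613 = 0.6866.

0.687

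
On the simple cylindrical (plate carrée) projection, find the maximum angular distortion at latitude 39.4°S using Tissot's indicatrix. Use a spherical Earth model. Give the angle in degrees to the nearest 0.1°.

For the equirectangular projection with φ₀ = 0 (plate carrée), h = 1 along meridians and k = sec φ along parallels.
At 39.4°: h = 1.000, k = 1.294; principal scales a = 1.294, b = 1.000.
sin(ω/2) = (a − b)/(a + b) = 0.2941/2.294 = 0.1282, so ω = 2 arcsin(0.1282) ≈ 14.7°.

14.7°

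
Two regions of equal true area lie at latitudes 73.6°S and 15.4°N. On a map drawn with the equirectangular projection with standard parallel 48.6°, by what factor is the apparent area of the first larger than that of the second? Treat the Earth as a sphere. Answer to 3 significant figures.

3.41

With standard parallel φ₀ = 48.6°, the equirectangular projection gives x = Rλ cos φ₀, y = Rφ, so h = 1 and k = cos 48.6° / cos φ.
Areal scale at 73.6°: h·k = 1.000 × 2.342 = 2.342.
Areal scale at 15.4°: h·k = 1.000 × 0.6859 = 0.6859.
Ratio = 2.342/0.6859 ≈ 3.41.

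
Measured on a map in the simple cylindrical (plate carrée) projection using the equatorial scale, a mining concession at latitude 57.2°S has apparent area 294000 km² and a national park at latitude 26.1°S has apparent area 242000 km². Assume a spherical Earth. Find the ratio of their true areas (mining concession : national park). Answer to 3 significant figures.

0.733

Plate carrée has h = 1 and k = sec φ, giving areal scale sec φ; true area = (apparent area) · cos φ.
True area of mining concession: 294000 × cos(57.2°) = 294000 × 0.5417 = 159300 km².
True area of national park: 242000 × cos(26.1°) = 242000 × 0.8980 = 217300 km².
Ratio = 159300 / 217300 ≈ 0.733.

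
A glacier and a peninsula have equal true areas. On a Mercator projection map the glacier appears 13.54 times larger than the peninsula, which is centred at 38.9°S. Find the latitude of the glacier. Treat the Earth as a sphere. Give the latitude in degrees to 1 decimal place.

77.8°

For equal true areas on Mercator, apparent areas scale as sec²φ, so the ratio is cos²φ₂ / cos²φ₁.
cos²φ₂ / cos²φ₁ = 13.54  ⇒  cos φ₁ = cos 38.9° / √13.54 = 0.7782/3.680 = 0.2115.
φ₁ = arccos(0.2115) ≈ 77.8°.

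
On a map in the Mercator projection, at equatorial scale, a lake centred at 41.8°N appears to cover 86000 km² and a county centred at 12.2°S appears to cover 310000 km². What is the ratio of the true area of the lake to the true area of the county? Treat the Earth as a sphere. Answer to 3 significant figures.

0.161

Since Mercator area scale is 1/cos²φ, the true area equals the apparent area multiplied by cos²φ.
True area of lake: 86000 × cos²(41.8°) = 86000 × 0.5557 = 47790 km².
True area of county: 310000 × cos²(12.2°) = 310000 × 0.9553 = 296200 km².
Ratio = 47790 / 296200 ≈ 0.161.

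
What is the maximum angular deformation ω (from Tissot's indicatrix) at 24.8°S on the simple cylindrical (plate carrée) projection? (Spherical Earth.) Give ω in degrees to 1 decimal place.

5.5°

Plate carrée maps x = Rλ, y = Rφ. The meridian scale is h = 1 and the parallel scale is k = 1/cos φ = sec φ.
At 24.8°: h = 1.000, k = 1.102; principal scales a = 1.102, b = 1.000.
sin(ω/2) = (a − b)/(a + b) = 0.1016/2.102 = 0.04834, so ω = 2 arcsin(0.04834) ≈ 5.5°.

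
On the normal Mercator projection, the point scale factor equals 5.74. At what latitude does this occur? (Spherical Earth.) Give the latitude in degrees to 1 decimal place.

80.0°

Mercator scale is k = sec φ = 1/cos φ.
1/cos φ = 5.74  ⇒  cos φ = 0.1742  ⇒  φ = arccos(0.1742) ≈ 80.0°.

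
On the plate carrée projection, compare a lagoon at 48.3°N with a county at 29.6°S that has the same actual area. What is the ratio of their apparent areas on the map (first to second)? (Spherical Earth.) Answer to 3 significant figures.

1.31

For the equirectangular projection with φ₀ = 0 (plate carrée), h = 1 along meridians and k = sec φ along parallels.
Areal scale at 48.3°: h·k = 1.000 × 1.503 = 1.503.
Areal scale at 29.6°: h·k = 1.000 × 1.150 = 1.150.
Ratio = 1.503/1.150 ≈ 1.31.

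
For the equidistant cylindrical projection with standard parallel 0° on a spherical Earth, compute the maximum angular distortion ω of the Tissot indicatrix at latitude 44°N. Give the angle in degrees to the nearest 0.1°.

For the equirectangular projection with φ₀ = 0 (plate carrée), h = 1 along meridians and k = sec φ along parallels.
At 44°: h = 1.000, k = 1.390; principal scales a = 1.390, b = 1.000.
sin(ω/2) = (a − b)/(a + b) = 0.3902/2.390 = 0.1632, so ω = 2 arcsin(0.1632) ≈ 18.8°.

18.8°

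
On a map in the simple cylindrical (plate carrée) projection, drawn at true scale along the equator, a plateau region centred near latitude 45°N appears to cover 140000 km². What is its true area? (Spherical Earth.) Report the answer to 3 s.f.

99000 km²

For the equirectangular projection with φ₀ = 0 (plate carrée), h = 1 along meridians and k = sec φ along parallels.
Areal scale = h·k = 1 × sec φ; at 45°, h = 1.000, k = 1.414, so h·k = 1.414.
True area = apparent / (areal scale) = 140000 / 1.414 ≈ 99000 km².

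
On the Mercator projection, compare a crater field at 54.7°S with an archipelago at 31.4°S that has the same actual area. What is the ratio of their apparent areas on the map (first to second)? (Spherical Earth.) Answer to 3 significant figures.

2.18

On Mercator, area is exaggerated by sec²φ = 1/cos²φ.
At 54.7°: sec²(54.7°) = 1/0.5779² = 2.995.
At 31.4°: sec²(31.4°) = 1/0.8536² = 1.373.
Ratio = 2.995/1.373 = cos²(31.4°)/cos²(54.7°) ≈ 2.18.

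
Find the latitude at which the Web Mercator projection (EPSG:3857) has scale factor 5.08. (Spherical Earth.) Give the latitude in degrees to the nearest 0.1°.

Mercator scale is k = sec φ = 1/cos φ.
1/cos φ = 5.08  ⇒  cos φ = 0.1969  ⇒  φ = arccos(0.1969) ≈ 78.6°.

78.6°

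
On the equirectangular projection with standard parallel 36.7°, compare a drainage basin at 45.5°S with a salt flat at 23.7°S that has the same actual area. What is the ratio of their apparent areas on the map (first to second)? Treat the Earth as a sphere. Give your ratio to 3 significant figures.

In the equirectangular projection with standard parallel φ₀ = 36.7° (x = Rλ cos φ₀, y = Rφ), meridians are true-scale (h = 1) and the parallel scale is k = cos φ₀ / cos φ.
Areal scale at 45.5°: h·k = 1.000 × 1.144 = 1.144.
Areal scale at 23.7°: h·k = 1.000 × 0.8756 = 0.8756.
Ratio = 1.144/0.8756 ≈ 1.31.

1.31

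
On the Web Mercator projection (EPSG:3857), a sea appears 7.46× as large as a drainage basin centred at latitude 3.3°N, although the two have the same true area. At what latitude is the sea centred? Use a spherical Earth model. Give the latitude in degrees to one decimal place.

On Mercator, (apparent₁)/(apparent₂) = sec²φ₁ / sec²φ₂ when true areas are equal.
cos²φ₂ / cos²φ₁ = 7.46  ⇒  cos φ₁ = cos 3.3° / √7.46 = 0.9983/2.731 = 0.3655.
φ₁ = arccos(0.3655) ≈ 68.6°.

68.6°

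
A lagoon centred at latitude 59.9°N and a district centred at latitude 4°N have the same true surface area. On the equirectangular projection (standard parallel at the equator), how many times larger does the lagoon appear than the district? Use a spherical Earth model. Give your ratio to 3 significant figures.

1.99

Plate carrée maps x = Rλ, y = Rφ. The meridian scale is h = 1 and the parallel scale is k = 1/cos φ = sec φ.
Areal scale at 59.9°: h·k = 1.000 × 1.994 = 1.994.
Areal scale at 4°: h·k = 1.000 × 1.002 = 1.002.
Ratio = 1.994/1.002 ≈ 1.99.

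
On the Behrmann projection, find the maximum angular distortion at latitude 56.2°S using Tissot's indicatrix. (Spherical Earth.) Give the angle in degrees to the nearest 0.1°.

49.1°

Behrmann is a cylindrical equal-area projection with standard parallels at ±30°. A cylindrical equal-area projection with standard parallel φ₀ has meridian scale h = cos φ / cos φ₀ and parallel scale k = cos φ₀ / cos φ (so areas are preserved, h·k = 1).
At 56.2°: h = 0.6424, k = 1.557; principal scales a = 1.557, b = 0.6424.
sin(ω/2) = (a − b)/(a + b) = 0.9144/2.199 = 0.4158, so ω = 2 arcsin(0.4158) ≈ 49.1°.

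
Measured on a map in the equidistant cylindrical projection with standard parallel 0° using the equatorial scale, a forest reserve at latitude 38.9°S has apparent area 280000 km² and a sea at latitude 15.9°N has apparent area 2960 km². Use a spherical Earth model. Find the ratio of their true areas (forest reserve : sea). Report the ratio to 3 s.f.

76.5

Plate carrée has h = 1 and k = sec φ, giving areal scale sec φ; true area = (apparent area) · cos φ.
True area of forest reserve: 280000 × cos(38.9°) = 280000 × 0.7782 = 217900 km².
True area of sea: 2960 × cos(15.9°) = 2960 × 0.9617 = 2847 km².
Ratio = 217900 / 2847 ≈ 76.5.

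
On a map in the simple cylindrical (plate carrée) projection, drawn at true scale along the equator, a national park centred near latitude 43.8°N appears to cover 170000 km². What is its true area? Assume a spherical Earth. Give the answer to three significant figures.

In the plate carrée (x = Rλ, y = Rφ), meridians are true-scale (h = 1) and parallels are stretched by k = sec φ.
Areal scale = h·k = 1 × sec φ; at 43.8°, h = 1.000, k = 1.386, so h·k = 1.386.
True area = apparent / (areal scale) = 170000 / 1.386 ≈ 123000 km².

123000 km²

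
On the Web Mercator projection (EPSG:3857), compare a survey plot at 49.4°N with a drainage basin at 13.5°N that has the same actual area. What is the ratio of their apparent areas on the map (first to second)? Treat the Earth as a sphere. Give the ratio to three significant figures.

2.23

On Mercator, area is exaggerated by sec²φ = 1/cos²φ.
At 49.4°: sec²(49.4°) = 1/0.6508² = 2.361.
At 13.5°: sec²(13.5°) = 1/0.9724² = 1.058.
Ratio = 2.361/1.058 = cos²(13.5°)/cos²(49.4°) ≈ 2.23.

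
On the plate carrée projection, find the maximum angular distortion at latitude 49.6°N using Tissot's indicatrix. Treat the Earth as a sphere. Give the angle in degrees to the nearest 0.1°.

Plate carrée maps x = Rλ, y = Rφ. The meridian scale is h = 1 and the parallel scale is k = 1/cos φ = sec φ.
At 49.6°: h = 1.000, k = 1.543; principal scales a = 1.543, b = 1.000.
sin(ω/2) = (a − b)/(a + b) = 0.5429/2.543 = 0.2135, so ω = 2 arcsin(0.2135) ≈ 24.7°.

24.7°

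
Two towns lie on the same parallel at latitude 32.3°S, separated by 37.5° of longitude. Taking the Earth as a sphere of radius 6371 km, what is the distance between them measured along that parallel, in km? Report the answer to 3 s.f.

Arc length along a parallel = R cos φ · Δλ (with Δλ in radians).
= 6371 × cos 32.3° × (37.5° × π/180) = 6371 × 0.8453 × 0.6545 ≈ 3520 km.

3520 km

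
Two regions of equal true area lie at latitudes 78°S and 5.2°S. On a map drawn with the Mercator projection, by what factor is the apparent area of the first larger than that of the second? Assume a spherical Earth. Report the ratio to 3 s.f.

On Mercator, area is exaggerated by sec²φ = 1/cos²φ.
At 78°: sec²(78°) = 1/0.2079² = 23.13.
At 5.2°: sec²(5.2°) = 1/0.9959² = 1.008.
Ratio = 23.13/1.008 = cos²(5.2°)/cos²(78°) ≈ 22.9.

22.9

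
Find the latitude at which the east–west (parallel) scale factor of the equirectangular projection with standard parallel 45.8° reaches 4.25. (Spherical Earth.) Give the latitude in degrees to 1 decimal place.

80.6°

The equidistant cylindrical projection with φ₀ = 45.8° has h = 1 (meridians true) and k = cos φ₀ / cos φ along parallels.
k = cos φ₀ / cos φ = 4.25  ⇒  cos φ = cos 45.8° / 4.25 = 0.1640.
φ = arccos(0.1640) ≈ 80.6°.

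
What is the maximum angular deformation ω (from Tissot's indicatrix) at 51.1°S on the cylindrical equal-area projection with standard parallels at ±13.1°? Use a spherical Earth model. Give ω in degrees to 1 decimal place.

48.8°

Cylindrical equal-area (φ₀ = 13.1°): h = cos φ / cos 13.1° along meridians, k = cos 13.1° / cos φ along parallels; h·k = 1.
At 51.1°: h = 0.6447, k = 1.551; principal scales a = 1.551, b = 0.6447.
sin(ω/2) = (a − b)/(a + b) = 0.9063/2.196 = 0.4127, so ω = 2 arcsin(0.4127) ≈ 48.8°.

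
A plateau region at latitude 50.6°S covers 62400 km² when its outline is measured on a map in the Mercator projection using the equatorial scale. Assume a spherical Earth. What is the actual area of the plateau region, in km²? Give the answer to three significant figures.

25100 km²

The Mercator projection is conformal; its linear scale factor is the same in every direction and equals sec φ = 1/cos φ.
Areal scale = k² = sec²φ = 1/cos²(50.6°) = 1/0.6347² = 2.482.
True area = apparent / (areal scale) = 62400 / 2.482 ≈ 25100 km².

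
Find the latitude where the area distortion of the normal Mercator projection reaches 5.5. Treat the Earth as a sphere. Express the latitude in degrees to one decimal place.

64.8°

Mercator areal scale is sec²φ.
sec²φ = 5.5  ⇒  cos²φ = 0.1818  ⇒  cos φ = 0.4264.
φ = arccos(0.4264) ≈ 64.8°.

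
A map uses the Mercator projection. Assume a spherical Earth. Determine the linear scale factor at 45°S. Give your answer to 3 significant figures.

Mercator is conformal, so the point scale is isotropic: h = k = sec φ = 1/cos φ.
k = 1/cos 45° = 1/0.7071 = 1.414.

1.41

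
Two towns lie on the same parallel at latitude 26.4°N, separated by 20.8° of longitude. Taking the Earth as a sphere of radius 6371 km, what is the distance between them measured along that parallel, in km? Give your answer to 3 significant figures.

Arc length along a parallel = R cos φ · Δλ (with Δλ in radians).
= 6371 × cos 26.4° × (20.8° × π/180) = 6371 × 0.8957 × 0.3630 ≈ 2070 km.

2070 km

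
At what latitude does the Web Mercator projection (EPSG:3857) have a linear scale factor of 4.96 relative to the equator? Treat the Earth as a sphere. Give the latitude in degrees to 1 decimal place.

78.4°

Mercator scale is k = sec φ = 1/cos φ.
1/cos φ = 4.96  ⇒  cos φ = 0.2016  ⇒  φ = arccos(0.2016) ≈ 78.4°.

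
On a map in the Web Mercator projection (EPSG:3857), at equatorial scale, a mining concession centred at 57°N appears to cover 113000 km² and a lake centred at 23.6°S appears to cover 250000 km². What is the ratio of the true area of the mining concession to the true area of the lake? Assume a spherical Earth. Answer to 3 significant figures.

Since Mercator area scale is 1/cos²φ, the true area equals the apparent area multiplied by cos²φ.
True area of mining concession: 113000 × cos²(57°) = 113000 × 0.2966 = 33520 km².
True area of lake: 250000 × cos²(23.6°) = 250000 × 0.8397 = 209900 km².
Ratio = 33520 / 209900 ≈ 0.160.

0.160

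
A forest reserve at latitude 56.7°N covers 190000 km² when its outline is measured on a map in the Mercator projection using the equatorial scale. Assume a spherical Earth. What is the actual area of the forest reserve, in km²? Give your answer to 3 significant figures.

For Mercator, h = k = sec φ (a conformal cylindrical projection has a single point scale, 1/cos φ).
Areal scale = k² = sec²φ = 1/cos²(56.7°) = 1/0.5490² = 3.318.
True area = apparent / (areal scale) = 190000 / 3.318 ≈ 57300 km².

57300 km²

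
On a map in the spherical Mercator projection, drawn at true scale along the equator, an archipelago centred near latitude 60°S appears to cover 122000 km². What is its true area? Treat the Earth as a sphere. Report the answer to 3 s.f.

Mercator is conformal, so the point scale is isotropic: h = k = sec φ = 1/cos φ.
Areal scale = k² = sec²φ = 1/cos²(60°) = 1/0.5000² = 4.000.
True area = apparent / (areal scale) = 122000 / 4.000 ≈ 30500 km².

30500 km²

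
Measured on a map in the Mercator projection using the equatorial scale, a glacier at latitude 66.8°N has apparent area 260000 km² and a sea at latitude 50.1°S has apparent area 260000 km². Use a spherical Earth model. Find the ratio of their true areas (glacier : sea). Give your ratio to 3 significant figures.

0.377

Mercator's areal exaggeration is sec²φ; hence true area = (apparent area) · cos²φ.
True area of glacier: 260000 × cos²(66.8°) = 260000 × 0.1552 = 40350 km².
True area of sea: 260000 × cos²(50.1°) = 260000 × 0.4115 = 107000 km².
Ratio = 40350 / 107000 ≈ 0.377.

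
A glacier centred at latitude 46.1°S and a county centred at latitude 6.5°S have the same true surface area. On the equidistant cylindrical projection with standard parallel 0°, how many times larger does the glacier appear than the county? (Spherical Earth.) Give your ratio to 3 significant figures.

Plate carrée maps x = Rλ, y = Rφ. The meridian scale is h = 1 and the parallel scale is k = 1/cos φ = sec φ.
Areal scale at 46.1°: h·k = 1.000 × 1.442 = 1.442.
Areal scale at 6.5°: h·k = 1.000 × 1.006 = 1.006.
Ratio = 1.442/1.006 ≈ 1.43.

1.43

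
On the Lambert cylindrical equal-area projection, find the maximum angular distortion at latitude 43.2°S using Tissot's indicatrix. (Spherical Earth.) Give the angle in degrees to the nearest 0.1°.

35.6°

The Lambert cylindrical equal-area projection is the cylindrical equal-area projection with its standard parallel at the equator (φ₀ = 0). A cylindrical equal-area projection with standard parallel φ₀ has meridian scale h = cos φ / cos φ₀ and parallel scale k = cos φ₀ / cos φ (so areas are preserved, h·k = 1).
At 43.2°: h = 0.7290, k = 1.372; principal scales a = 1.372, b = 0.7290.
sin(ω/2) = (a − b)/(a + b) = 0.6428/2.101 = 0.3060, so ω = 2 arcsin(0.3060) ≈ 35.6°.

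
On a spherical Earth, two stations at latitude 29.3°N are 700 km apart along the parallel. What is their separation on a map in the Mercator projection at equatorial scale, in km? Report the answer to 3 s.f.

803 km

For Mercator, h = k = sec φ (a conformal cylindrical projection has a single point scale, 1/cos φ).
Along the parallel, k = sec 29.3° = 1/0.8721 = 1.147.
Map distance = 700 × 1.147 ≈ 803 km.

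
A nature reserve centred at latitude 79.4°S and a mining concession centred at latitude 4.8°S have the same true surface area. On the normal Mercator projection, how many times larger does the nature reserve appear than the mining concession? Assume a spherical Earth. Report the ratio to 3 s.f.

29.3

Mercator is conformal with k = sec φ, so areal scale = k² = sec²φ.
At 79.4°: sec²(79.4°) = 1/0.1840² = 29.55.
At 4.8°: sec²(4.8°) = 1/0.9965² = 1.007.
Ratio = 29.55/1.007 = cos²(4.8°)/cos²(79.4°) ≈ 29.3.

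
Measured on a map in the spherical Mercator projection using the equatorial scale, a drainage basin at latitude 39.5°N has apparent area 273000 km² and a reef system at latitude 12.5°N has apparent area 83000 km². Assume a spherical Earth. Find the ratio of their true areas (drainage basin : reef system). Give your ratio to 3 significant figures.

On Mercator the areal scale is sec²φ, so true area = apparent × cos²φ.
True area of drainage basin: 273000 × cos²(39.5°) = 273000 × 0.5954 = 162500 km².
True area of reef system: 83000 × cos²(12.5°) = 83000 × 0.9532 = 79110 km².
Ratio = 162500 / 79110 ≈ 2.05.

2.05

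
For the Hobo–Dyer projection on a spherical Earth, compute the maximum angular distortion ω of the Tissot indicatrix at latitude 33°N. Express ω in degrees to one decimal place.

The Hobo–Dyer projection is cylindrical equal-area with φ₀ = 37.5°. Cylindrical equal-area (φ₀ = 37.5°): h = cos φ / cos 37.5° along meridians, k = cos 37.5° / cos φ along parallels; h·k = 1.
At 33°: h = 1.057, k = 0.9460; principal scales a = 1.057, b = 0.9460.
sin(ω/2) = (a − b)/(a + b) = 0.1112/2.003 = 0.05549, so ω = 2 arcsin(0.05549) ≈ 6.4°.

6.4°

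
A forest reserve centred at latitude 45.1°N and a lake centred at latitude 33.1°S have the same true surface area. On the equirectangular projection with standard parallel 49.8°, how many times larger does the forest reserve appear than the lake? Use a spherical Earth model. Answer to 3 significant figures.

1.19

With standard parallel φ₀ = 49.8°, the equirectangular projection gives x = Rλ cos φ₀, y = Rφ, so h = 1 and k = cos 49.8° / cos φ.
Areal scale at 45.1°: h·k = 1.000 × 0.9144 = 0.9144.
Areal scale at 33.1°: h·k = 1.000 × 0.7705 = 0.7705.
Ratio = 0.9144/0.7705 ≈ 1.19.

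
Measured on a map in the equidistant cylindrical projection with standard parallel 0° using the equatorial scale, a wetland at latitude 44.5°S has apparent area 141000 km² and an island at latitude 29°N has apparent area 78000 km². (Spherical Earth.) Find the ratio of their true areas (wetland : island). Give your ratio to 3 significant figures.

1.47

Plate carrée has h = 1 and k = sec φ, giving areal scale sec φ; true area = (apparent area) · cos φ.
True area of wetland: 141000 × cos(44.5°) = 141000 × 0.7133 = 100600 km².
True area of island: 78000 × cos(29°) = 78000 × 0.8746 = 68220 km².
Ratio = 100600 / 68220 ≈ 1.47.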